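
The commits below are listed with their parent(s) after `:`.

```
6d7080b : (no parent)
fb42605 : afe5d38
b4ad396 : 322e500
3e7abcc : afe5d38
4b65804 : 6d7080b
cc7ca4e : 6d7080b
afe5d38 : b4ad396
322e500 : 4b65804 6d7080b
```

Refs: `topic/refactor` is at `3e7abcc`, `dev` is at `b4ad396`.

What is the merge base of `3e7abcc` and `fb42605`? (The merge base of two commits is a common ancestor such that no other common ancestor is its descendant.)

afe5d38

Ancestors of 3e7abcc: {322e500, 3e7abcc, 4b65804, 6d7080b, afe5d38, b4ad396}.
Ancestors of fb42605: {322e500, 4b65804, 6d7080b, afe5d38, b4ad396, fb42605}.
Common ancestors: {322e500, 4b65804, 6d7080b, afe5d38, b4ad396}.
Among these, afe5d38 is not an ancestor of any other common ancestor — it is the merge base.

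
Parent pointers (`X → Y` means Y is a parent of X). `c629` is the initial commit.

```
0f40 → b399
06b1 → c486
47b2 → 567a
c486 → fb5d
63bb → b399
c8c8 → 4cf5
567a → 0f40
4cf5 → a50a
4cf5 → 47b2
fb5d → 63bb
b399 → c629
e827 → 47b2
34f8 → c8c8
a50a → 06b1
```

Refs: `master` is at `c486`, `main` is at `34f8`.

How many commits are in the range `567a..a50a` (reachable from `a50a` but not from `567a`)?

5

Reachable from a50a: {06b1, 63bb, a50a, b399, c486, c629, fb5d}.
Reachable from 567a: {0f40, 567a, b399, c629}.
In a50a's history but not 567a's: {06b1, 63bb, a50a, c486, fb5d} — 5 commits.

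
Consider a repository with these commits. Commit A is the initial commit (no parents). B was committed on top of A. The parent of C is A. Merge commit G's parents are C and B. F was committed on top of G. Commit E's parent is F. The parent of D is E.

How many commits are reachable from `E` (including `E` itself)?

Walking parent pointers from E: reachable set = {A, B, C, E, F, G}.
That is 6 commits.

6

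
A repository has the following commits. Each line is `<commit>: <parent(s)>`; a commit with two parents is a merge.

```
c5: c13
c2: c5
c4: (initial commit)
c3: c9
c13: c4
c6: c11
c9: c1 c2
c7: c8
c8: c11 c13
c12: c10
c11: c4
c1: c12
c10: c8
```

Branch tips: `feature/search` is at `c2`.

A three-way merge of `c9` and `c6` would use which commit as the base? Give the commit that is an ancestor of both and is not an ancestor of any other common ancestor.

Ancestors of c9: {c1, c10, c11, c12, c13, c2, c4, c5, c8, c9}.
Ancestors of c6: {c11, c4, c6}.
Common ancestors: {c11, c4}.
Among these, c11 is not an ancestor of any other common ancestor — it is the merge base.

c11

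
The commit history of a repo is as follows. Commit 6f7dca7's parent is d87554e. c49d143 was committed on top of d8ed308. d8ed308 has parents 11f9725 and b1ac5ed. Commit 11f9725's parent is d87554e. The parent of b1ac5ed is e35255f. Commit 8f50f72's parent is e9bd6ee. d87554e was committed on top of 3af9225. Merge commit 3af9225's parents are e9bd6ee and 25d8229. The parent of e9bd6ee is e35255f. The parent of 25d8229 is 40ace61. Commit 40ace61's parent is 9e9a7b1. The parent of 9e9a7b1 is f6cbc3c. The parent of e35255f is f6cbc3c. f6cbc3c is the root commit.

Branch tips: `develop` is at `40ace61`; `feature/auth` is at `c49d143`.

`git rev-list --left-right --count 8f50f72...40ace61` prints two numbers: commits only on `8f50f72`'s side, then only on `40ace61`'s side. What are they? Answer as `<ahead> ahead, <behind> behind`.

3 ahead, 2 behind

Reachable from 8f50f72: {8f50f72, e35255f, e9bd6ee, f6cbc3c}.
Reachable from 40ace61: {40ace61, 9e9a7b1, f6cbc3c}.
Only in 8f50f72's history (ahead): {8f50f72, e35255f, e9bd6ee} — 3.
Only in 40ace61's history (behind): {40ace61, 9e9a7b1} — 2.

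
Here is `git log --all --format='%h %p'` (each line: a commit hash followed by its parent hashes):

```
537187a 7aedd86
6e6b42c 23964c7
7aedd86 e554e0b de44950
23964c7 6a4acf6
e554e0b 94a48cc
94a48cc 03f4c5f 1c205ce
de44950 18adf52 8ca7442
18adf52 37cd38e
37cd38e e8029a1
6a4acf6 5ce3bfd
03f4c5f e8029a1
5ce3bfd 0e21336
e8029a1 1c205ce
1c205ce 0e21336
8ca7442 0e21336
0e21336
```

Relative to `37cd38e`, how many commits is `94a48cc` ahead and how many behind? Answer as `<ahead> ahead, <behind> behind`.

2 ahead, 1 behind

Reachable from 94a48cc: {03f4c5f, 0e21336, 1c205ce, 94a48cc, e8029a1}.
Reachable from 37cd38e: {0e21336, 1c205ce, 37cd38e, e8029a1}.
Only in 94a48cc's history (ahead): {03f4c5f, 94a48cc} — 2.
Only in 37cd38e's history (behind): {37cd38e} — 1.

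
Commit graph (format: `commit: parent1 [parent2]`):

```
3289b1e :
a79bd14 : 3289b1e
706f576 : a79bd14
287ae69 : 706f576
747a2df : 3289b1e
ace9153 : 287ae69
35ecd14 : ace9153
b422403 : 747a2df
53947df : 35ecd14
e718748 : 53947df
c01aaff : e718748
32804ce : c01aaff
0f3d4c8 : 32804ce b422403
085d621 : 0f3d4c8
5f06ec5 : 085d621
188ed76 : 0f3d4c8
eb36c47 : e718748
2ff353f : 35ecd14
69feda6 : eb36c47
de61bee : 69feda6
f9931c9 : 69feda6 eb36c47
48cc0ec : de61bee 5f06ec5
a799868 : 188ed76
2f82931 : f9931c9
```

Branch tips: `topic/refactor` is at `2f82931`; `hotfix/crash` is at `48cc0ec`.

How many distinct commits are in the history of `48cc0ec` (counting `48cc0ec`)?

Walking parent pointers from 48cc0ec: reachable set = {085d621, 0f3d4c8, 287ae69, 32804ce, 3289b1e, 35ecd14, 48cc0ec, 53947df, 5f06ec5, 69feda6, 706f576, 747a2df, a79bd14, ace9153, b422403, c01aaff, de61bee, e718748, eb36c47}.
That is 19 commits.

19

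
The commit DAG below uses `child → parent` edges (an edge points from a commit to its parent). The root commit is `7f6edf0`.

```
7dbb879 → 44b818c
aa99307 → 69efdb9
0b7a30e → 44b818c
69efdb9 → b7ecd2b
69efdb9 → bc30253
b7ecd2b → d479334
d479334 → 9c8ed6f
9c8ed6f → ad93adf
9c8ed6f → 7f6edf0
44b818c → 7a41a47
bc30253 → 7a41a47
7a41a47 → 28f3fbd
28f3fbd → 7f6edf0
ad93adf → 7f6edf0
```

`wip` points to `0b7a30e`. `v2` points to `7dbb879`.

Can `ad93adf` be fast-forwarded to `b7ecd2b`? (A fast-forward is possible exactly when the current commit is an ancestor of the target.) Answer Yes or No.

A fast-forward from ad93adf to b7ecd2b is possible iff ad93adf is an ancestor of b7ecd2b.
Ancestors of b7ecd2b: {7f6edf0, 9c8ed6f, ad93adf, b7ecd2b, d479334}.
ad93adf is among them, so fast-forward is possible.

Yes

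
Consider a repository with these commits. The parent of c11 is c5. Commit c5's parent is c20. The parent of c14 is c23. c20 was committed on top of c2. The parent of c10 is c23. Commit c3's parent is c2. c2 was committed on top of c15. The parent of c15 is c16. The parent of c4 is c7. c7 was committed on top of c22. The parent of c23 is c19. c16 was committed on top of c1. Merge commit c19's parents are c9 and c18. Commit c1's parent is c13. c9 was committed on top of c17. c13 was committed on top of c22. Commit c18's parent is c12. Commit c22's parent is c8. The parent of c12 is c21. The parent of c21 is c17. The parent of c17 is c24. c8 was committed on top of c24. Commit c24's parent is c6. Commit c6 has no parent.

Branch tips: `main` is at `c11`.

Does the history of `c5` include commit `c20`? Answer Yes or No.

Ancestors of c5 (commits reachable by following parents): {c1, c13, c15, c16, c2, c20, c22, c24, c5, c6, c8}.
c20 is in that set, so it is an ancestor of c5.

Yes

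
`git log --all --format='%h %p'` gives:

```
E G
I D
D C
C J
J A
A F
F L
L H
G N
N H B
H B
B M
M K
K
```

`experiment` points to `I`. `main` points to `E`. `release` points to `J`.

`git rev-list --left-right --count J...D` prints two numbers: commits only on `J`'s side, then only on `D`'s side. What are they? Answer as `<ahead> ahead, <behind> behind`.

Reachable from J: {A, B, F, H, J, K, L, M}.
Reachable from D: {A, B, C, D, F, H, J, K, L, M}.
Only in J's history (ahead): {} — 0.
Only in D's history (behind): {C, D} — 2.

0 ahead, 2 behind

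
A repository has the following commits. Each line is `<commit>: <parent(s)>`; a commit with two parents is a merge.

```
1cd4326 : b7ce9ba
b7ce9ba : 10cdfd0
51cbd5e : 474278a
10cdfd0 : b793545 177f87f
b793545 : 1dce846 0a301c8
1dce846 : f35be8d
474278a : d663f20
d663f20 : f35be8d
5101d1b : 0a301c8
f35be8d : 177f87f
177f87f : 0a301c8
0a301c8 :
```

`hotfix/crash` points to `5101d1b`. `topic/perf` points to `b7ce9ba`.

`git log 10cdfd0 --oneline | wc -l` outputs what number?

6

Walking parent pointers from 10cdfd0: reachable set = {0a301c8, 10cdfd0, 177f87f, 1dce846, b793545, f35be8d}.
That is 6 commits.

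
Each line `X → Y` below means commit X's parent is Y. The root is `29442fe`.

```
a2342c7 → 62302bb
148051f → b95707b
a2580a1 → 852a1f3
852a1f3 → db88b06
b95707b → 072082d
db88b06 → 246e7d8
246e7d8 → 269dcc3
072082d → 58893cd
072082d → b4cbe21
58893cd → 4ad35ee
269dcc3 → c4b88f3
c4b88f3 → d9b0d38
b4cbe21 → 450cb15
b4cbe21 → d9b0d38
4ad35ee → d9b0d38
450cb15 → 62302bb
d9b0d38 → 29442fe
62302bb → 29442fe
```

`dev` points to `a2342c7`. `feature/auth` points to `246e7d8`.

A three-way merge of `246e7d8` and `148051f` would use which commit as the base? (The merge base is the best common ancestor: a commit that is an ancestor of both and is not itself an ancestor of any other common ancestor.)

d9b0d38

Ancestors of 246e7d8: {246e7d8, 269dcc3, 29442fe, c4b88f3, d9b0d38}.
Ancestors of 148051f: {072082d, 148051f, 29442fe, 450cb15, 4ad35ee, 58893cd, 62302bb, b4cbe21, b95707b, d9b0d38}.
Common ancestors: {29442fe, d9b0d38}.
Among these, d9b0d38 is not an ancestor of any other common ancestor — it is the merge base.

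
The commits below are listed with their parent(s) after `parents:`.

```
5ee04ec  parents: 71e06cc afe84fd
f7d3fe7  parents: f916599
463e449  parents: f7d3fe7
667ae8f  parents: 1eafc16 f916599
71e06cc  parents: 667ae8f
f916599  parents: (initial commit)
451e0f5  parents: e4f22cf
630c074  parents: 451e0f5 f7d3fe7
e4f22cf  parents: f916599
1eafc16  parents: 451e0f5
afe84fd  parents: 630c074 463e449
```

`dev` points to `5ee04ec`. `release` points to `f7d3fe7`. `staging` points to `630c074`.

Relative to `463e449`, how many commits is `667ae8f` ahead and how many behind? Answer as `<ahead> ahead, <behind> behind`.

Reachable from 667ae8f: {1eafc16, 451e0f5, 667ae8f, e4f22cf, f916599}.
Reachable from 463e449: {463e449, f7d3fe7, f916599}.
Only in 667ae8f's history (ahead): {1eafc16, 451e0f5, 667ae8f, e4f22cf} — 4.
Only in 463e449's history (behind): {463e449, f7d3fe7} — 2.

4 ahead, 2 behind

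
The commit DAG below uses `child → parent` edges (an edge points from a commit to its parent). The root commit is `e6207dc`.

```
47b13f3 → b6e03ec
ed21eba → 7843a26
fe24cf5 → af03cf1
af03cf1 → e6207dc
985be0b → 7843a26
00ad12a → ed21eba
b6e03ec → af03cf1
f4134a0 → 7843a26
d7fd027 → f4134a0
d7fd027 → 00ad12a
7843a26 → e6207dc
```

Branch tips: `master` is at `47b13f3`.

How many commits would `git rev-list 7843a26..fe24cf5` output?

Reachable from fe24cf5: {af03cf1, e6207dc, fe24cf5}.
Reachable from 7843a26: {7843a26, e6207dc}.
In fe24cf5's history but not 7843a26's: {af03cf1, fe24cf5} — 2 commits.

2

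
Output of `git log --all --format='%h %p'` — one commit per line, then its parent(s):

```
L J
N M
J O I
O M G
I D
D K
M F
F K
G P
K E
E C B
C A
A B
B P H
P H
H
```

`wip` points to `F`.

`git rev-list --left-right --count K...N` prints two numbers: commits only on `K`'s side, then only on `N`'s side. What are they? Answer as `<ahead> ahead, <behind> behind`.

Reachable from K: {A, B, C, E, H, K, P}.
Reachable from N: {A, B, C, E, F, H, K, M, N, P}.
Only in K's history (ahead): {} — 0.
Only in N's history (behind): {F, M, N} — 3.

0 ahead, 3 behind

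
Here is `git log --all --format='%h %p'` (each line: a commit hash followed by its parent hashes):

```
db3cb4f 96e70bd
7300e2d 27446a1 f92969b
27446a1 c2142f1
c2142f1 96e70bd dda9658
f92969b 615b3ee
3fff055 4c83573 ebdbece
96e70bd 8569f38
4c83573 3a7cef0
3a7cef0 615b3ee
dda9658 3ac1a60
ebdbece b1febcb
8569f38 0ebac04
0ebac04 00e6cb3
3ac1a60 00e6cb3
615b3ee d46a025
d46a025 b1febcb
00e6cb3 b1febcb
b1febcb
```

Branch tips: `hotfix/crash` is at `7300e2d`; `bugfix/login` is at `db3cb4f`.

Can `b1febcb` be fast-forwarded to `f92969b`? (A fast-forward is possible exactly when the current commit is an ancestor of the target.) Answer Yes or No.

Yes

A fast-forward from b1febcb to f92969b is possible iff b1febcb is an ancestor of f92969b.
Ancestors of f92969b: {615b3ee, b1febcb, d46a025, f92969b}.
b1febcb is among them, so fast-forward is possible.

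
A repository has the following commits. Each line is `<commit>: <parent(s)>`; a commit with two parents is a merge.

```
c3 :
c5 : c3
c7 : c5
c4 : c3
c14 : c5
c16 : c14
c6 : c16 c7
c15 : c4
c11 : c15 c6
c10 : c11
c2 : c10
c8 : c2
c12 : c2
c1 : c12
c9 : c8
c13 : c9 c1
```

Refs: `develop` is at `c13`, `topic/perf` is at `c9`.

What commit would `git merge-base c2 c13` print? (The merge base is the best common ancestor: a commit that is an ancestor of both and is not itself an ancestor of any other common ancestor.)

c2

Ancestors of c2: {c10, c11, c14, c15, c16, c2, c3, c4, c5, c6, c7}.
Ancestors of c13: {c1, c10, c11, c12, c13, c14, c15, c16, c2, c3, c4, c5, c6, c7, c8, c9}.
Common ancestors: {c10, c11, c14, c15, c16, c2, c3, c4, c5, c6, c7}.
Among these, c2 is not an ancestor of any other common ancestor — it is the merge base.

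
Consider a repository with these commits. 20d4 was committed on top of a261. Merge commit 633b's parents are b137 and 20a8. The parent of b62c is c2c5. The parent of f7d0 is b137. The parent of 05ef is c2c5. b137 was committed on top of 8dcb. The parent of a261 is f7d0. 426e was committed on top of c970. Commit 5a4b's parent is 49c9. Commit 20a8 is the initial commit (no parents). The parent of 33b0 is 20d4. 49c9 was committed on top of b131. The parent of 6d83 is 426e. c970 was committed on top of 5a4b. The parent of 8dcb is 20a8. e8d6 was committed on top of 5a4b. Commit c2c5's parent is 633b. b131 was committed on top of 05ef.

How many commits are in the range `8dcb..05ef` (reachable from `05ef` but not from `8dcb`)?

Reachable from 05ef: {05ef, 20a8, 633b, 8dcb, b137, c2c5}.
Reachable from 8dcb: {20a8, 8dcb}.
In 05ef's history but not 8dcb's: {05ef, 633b, b137, c2c5} — 4 commits.

4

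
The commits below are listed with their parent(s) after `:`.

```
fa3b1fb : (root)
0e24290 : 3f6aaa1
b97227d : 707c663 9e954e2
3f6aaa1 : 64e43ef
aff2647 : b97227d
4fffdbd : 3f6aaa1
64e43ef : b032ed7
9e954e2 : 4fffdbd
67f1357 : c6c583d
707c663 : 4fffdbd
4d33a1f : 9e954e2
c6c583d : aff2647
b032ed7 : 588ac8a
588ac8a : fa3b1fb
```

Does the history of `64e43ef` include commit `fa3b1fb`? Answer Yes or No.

Ancestors of 64e43ef (commits reachable by following parents): {588ac8a, 64e43ef, b032ed7, fa3b1fb}.
fa3b1fb is in that set, so it is an ancestor of 64e43ef.

Yes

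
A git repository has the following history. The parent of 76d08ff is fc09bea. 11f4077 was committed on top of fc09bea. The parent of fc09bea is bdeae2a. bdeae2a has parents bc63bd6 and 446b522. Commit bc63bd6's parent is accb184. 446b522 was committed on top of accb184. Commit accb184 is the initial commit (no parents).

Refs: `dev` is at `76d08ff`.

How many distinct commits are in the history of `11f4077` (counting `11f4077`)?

6

Walking parent pointers from 11f4077: reachable set = {11f4077, 446b522, accb184, bc63bd6, bdeae2a, fc09bea}.
That is 6 commits.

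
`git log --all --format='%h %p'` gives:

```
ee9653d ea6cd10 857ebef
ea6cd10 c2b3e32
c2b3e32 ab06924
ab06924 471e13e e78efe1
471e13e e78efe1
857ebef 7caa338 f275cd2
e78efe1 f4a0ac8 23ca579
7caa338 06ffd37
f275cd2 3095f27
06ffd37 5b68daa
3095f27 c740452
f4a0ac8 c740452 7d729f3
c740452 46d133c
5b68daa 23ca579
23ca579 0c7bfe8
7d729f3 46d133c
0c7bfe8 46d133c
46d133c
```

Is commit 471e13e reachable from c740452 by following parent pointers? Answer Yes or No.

No

Ancestors of c740452: {46d133c, c740452}.
471e13e is not in that set, so it is not an ancestor of c740452.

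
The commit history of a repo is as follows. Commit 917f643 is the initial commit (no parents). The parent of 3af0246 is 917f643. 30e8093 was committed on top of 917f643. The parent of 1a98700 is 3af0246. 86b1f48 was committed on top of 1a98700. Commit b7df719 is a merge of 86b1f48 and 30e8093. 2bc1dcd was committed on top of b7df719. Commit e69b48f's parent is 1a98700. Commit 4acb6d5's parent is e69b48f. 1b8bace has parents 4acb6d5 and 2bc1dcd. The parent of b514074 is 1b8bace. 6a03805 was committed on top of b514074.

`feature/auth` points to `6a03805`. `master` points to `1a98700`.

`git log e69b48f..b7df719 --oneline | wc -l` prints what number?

3

Reachable from b7df719: {1a98700, 30e8093, 3af0246, 86b1f48, 917f643, b7df719}.
Reachable from e69b48f: {1a98700, 3af0246, 917f643, e69b48f}.
In b7df719's history but not e69b48f's: {30e8093, 86b1f48, b7df719} — 3 commits.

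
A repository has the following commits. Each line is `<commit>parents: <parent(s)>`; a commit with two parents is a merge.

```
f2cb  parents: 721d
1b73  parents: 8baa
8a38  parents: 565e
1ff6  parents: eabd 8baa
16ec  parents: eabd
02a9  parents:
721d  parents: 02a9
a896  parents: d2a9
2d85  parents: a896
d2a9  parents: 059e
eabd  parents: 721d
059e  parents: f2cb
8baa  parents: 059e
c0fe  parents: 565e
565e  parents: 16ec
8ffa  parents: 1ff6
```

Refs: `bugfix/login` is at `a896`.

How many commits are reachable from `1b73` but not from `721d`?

Reachable from 1b73: {02a9, 059e, 1b73, 721d, 8baa, f2cb}.
Reachable from 721d: {02a9, 721d}.
In 1b73's history but not 721d's: {059e, 1b73, 8baa, f2cb} — 4 commits.

4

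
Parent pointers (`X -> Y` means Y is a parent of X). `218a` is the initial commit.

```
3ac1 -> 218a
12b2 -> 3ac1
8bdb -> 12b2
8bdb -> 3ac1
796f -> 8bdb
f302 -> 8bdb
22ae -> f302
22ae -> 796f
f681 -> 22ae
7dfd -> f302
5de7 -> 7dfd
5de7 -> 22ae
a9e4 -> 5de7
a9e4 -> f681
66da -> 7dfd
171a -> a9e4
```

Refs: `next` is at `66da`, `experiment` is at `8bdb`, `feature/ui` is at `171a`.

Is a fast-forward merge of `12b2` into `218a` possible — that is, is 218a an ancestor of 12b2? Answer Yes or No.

A fast-forward from 218a to 12b2 is possible iff 218a is an ancestor of 12b2.
Ancestors of 12b2: {12b2, 218a, 3ac1}.
218a is among them, so fast-forward is possible.

Yes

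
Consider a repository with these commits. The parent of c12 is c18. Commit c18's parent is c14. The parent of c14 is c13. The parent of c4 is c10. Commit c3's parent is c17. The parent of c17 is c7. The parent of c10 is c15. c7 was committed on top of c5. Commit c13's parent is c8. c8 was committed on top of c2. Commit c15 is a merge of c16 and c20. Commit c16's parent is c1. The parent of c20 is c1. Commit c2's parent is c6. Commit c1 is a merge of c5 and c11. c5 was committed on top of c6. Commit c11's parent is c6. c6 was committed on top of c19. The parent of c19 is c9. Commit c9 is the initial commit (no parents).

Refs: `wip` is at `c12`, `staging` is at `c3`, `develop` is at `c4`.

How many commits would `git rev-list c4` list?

Walking parent pointers from c4: reachable set = {c1, c10, c11, c15, c16, c19, c20, c4, c5, c6, c9}.
That is 11 commits.

11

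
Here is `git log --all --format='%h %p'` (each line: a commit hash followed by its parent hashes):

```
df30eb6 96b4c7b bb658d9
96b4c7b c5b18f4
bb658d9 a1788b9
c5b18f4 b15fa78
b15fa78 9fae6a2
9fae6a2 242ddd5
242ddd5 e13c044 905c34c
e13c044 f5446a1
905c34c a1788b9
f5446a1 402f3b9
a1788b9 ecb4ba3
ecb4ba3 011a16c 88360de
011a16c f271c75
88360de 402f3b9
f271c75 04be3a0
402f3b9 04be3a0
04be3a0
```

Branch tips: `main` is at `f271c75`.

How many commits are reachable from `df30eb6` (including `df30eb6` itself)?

17

Walking parent pointers from df30eb6: reachable set = {011a16c, 04be3a0, 242ddd5, 402f3b9, 88360de, 905c34c, 96b4c7b, 9fae6a2, a1788b9, b15fa78, bb658d9, c5b18f4, df30eb6, e13c044, ecb4ba3, f271c75, f5446a1}.
That is 17 commits.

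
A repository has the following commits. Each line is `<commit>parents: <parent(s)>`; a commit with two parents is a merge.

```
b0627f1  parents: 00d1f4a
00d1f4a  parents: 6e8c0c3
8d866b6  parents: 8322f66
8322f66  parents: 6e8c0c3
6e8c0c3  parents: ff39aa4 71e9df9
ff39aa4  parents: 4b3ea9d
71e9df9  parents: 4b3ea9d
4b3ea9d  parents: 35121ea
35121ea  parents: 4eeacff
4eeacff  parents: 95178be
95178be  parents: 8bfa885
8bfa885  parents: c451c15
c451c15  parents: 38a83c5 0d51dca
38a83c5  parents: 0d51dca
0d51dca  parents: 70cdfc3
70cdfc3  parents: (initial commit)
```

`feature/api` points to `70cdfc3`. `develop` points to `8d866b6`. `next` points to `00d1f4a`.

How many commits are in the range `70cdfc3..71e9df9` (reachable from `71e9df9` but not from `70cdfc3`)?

Reachable from 71e9df9: {0d51dca, 35121ea, 38a83c5, 4b3ea9d, 4eeacff, 70cdfc3, 71e9df9, 8bfa885, 95178be, c451c15}.
Reachable from 70cdfc3: {70cdfc3}.
In 71e9df9's history but not 70cdfc3's: {0d51dca, 35121ea, 38a83c5, 4b3ea9d, 4eeacff, 71e9df9, 8bfa885, 95178be, c451c15} — 9 commits.

9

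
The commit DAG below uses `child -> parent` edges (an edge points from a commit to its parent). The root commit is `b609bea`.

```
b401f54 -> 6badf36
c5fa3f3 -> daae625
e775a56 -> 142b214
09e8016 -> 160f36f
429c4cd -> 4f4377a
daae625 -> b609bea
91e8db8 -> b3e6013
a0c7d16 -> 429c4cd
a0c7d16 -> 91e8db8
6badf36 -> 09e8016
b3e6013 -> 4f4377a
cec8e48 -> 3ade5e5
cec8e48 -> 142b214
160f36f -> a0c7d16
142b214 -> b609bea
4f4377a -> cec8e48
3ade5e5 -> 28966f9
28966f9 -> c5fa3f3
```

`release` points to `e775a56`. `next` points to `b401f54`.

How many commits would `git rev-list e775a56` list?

Walking parent pointers from e775a56: reachable set = {142b214, b609bea, e775a56}.
That is 3 commits.

3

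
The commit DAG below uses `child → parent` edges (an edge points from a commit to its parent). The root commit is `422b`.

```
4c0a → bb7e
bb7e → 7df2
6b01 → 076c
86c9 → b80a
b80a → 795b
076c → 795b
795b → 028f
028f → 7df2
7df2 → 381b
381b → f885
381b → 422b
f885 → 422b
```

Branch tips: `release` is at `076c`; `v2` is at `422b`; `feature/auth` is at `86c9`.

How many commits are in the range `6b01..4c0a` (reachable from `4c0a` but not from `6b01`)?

2

Reachable from 4c0a: {381b, 422b, 4c0a, 7df2, bb7e, f885}.
Reachable from 6b01: {028f, 076c, 381b, 422b, 6b01, 795b, 7df2, f885}.
In 4c0a's history but not 6b01's: {4c0a, bb7e} — 2 commits.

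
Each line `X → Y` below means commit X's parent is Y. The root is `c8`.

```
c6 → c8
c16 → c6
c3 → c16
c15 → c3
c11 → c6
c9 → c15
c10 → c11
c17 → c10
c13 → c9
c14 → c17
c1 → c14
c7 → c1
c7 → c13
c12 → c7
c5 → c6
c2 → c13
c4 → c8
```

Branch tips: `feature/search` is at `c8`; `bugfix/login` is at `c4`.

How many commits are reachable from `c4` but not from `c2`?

Reachable from c4: {c4, c8}.
Reachable from c2: {c13, c15, c16, c2, c3, c6, c8, c9}.
In c4's history but not c2's: {c4} — 1 commit.

1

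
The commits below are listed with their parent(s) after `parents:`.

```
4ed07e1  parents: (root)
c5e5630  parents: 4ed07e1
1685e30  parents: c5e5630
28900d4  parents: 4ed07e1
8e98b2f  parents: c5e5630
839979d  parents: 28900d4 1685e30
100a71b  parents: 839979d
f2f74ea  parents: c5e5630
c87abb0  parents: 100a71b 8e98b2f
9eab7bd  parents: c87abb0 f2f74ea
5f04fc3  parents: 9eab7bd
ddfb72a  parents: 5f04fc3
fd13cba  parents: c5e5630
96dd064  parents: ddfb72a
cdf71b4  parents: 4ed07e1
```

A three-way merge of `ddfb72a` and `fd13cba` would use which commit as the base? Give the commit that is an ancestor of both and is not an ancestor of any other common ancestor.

Ancestors of ddfb72a: {100a71b, 1685e30, 28900d4, 4ed07e1, 5f04fc3, 839979d, 8e98b2f, 9eab7bd, c5e5630, c87abb0, ddfb72a, f2f74ea}.
Ancestors of fd13cba: {4ed07e1, c5e5630, fd13cba}.
Common ancestors: {4ed07e1, c5e5630}.
Among these, c5e5630 is not an ancestor of any other common ancestor — it is the merge base.

c5e5630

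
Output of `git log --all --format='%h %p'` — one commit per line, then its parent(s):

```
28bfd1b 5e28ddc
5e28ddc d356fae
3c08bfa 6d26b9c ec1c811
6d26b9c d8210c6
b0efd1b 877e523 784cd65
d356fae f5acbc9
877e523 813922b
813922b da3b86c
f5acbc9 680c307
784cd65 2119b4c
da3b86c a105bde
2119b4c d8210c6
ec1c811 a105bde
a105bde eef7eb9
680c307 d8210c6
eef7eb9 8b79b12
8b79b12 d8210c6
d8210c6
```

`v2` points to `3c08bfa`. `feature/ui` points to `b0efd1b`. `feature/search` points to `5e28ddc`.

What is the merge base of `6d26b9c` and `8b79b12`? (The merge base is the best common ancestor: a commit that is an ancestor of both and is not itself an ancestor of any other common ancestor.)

d8210c6

Ancestors of 6d26b9c: {6d26b9c, d8210c6}.
Ancestors of 8b79b12: {8b79b12, d8210c6}.
Common ancestors: {d8210c6}.
The only common ancestor is d8210c6, so it is the merge base.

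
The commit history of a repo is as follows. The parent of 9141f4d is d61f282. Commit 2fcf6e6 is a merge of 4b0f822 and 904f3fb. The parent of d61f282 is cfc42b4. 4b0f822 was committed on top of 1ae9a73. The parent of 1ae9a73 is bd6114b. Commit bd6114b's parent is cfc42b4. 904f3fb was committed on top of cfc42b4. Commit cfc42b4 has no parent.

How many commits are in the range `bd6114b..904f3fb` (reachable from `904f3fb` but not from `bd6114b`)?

Reachable from 904f3fb: {904f3fb, cfc42b4}.
Reachable from bd6114b: {bd6114b, cfc42b4}.
In 904f3fb's history but not bd6114b's: {904f3fb} — 1 commit.

1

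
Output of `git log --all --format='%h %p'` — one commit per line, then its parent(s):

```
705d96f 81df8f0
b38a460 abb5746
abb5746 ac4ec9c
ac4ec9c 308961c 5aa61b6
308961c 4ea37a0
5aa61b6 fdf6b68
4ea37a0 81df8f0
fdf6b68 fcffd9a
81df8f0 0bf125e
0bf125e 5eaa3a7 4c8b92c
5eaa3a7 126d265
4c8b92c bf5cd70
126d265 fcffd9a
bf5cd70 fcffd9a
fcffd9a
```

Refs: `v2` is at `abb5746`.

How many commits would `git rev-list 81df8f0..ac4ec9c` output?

5

Reachable from ac4ec9c: {0bf125e, 126d265, 308961c, 4c8b92c, 4ea37a0, 5aa61b6, 5eaa3a7, 81df8f0, ac4ec9c, bf5cd70, fcffd9a, fdf6b68}.
Reachable from 81df8f0: {0bf125e, 126d265, 4c8b92c, 5eaa3a7, 81df8f0, bf5cd70, fcffd9a}.
In ac4ec9c's history but not 81df8f0's: {308961c, 4ea37a0, 5aa61b6, ac4ec9c, fdf6b68} — 5 commits.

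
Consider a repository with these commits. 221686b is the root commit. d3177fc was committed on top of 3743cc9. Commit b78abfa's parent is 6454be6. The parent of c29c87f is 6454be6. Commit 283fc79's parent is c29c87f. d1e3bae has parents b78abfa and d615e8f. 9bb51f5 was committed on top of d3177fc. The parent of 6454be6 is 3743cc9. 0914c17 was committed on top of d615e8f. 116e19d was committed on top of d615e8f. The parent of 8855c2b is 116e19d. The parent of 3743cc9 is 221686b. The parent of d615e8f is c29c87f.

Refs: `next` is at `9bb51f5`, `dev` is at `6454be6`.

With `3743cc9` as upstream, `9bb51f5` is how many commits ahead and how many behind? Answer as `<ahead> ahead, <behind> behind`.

Reachable from 9bb51f5: {221686b, 3743cc9, 9bb51f5, d3177fc}.
Reachable from 3743cc9: {221686b, 3743cc9}.
Only in 9bb51f5's history (ahead): {9bb51f5, d3177fc} — 2.
Only in 3743cc9's history (behind): {} — 0.

2 ahead, 0 behind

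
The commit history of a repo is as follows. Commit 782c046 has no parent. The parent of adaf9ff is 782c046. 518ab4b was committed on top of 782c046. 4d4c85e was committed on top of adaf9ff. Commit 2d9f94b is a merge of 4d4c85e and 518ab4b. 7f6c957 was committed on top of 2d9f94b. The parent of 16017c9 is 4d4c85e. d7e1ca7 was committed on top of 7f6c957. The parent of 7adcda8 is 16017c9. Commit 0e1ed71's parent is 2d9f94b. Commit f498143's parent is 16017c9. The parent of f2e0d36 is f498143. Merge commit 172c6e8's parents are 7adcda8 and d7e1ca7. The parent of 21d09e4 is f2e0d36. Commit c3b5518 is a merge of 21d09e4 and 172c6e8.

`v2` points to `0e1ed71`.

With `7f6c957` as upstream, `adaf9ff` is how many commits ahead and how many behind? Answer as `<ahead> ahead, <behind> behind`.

Reachable from adaf9ff: {782c046, adaf9ff}.
Reachable from 7f6c957: {2d9f94b, 4d4c85e, 518ab4b, 782c046, 7f6c957, adaf9ff}.
Only in adaf9ff's history (ahead): {} — 0.
Only in 7f6c957's history (behind): {2d9f94b, 4d4c85e, 518ab4b, 7f6c957} — 4.

0 ahead, 4 behind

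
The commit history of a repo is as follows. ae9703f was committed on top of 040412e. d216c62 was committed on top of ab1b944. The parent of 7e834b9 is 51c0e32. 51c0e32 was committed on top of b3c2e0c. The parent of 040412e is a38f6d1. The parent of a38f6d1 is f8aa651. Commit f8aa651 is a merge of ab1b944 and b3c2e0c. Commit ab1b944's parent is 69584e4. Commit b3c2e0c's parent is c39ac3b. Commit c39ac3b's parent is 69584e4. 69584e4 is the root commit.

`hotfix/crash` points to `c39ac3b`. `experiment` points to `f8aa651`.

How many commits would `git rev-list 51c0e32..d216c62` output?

2

Reachable from d216c62: {69584e4, ab1b944, d216c62}.
Reachable from 51c0e32: {51c0e32, 69584e4, b3c2e0c, c39ac3b}.
In d216c62's history but not 51c0e32's: {ab1b944, d216c62} — 2 commits.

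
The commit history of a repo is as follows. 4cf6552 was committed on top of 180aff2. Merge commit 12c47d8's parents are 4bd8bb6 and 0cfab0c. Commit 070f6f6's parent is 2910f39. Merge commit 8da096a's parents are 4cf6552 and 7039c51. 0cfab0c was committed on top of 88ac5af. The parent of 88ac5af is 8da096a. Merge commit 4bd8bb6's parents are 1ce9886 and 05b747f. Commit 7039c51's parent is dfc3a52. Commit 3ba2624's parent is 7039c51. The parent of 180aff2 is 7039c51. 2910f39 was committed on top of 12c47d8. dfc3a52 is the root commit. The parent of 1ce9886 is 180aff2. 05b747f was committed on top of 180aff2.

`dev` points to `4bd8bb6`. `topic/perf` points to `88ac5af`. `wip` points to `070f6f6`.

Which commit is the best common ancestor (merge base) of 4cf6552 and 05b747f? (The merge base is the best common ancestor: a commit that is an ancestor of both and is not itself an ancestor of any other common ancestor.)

Ancestors of 4cf6552: {180aff2, 4cf6552, 7039c51, dfc3a52}.
Ancestors of 05b747f: {05b747f, 180aff2, 7039c51, dfc3a52}.
Common ancestors: {180aff2, 7039c51, dfc3a52}.
Among these, 180aff2 is not an ancestor of any other common ancestor — it is the merge base.

180aff2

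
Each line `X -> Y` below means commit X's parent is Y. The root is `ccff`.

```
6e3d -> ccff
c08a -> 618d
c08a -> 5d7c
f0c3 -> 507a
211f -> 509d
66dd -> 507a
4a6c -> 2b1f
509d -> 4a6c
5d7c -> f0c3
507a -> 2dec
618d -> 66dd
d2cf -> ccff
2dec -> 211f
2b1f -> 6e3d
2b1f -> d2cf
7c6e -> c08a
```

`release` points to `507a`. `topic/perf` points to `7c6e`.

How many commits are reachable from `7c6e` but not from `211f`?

Reachable from 7c6e: {211f, 2b1f, 2dec, 4a6c, 507a, 509d, 5d7c, 618d, 66dd, 6e3d, 7c6e, c08a, ccff, d2cf, f0c3}.
Reachable from 211f: {211f, 2b1f, 4a6c, 509d, 6e3d, ccff, d2cf}.
In 7c6e's history but not 211f's: {2dec, 507a, 5d7c, 618d, 66dd, 7c6e, c08a, f0c3} — 8 commits.

8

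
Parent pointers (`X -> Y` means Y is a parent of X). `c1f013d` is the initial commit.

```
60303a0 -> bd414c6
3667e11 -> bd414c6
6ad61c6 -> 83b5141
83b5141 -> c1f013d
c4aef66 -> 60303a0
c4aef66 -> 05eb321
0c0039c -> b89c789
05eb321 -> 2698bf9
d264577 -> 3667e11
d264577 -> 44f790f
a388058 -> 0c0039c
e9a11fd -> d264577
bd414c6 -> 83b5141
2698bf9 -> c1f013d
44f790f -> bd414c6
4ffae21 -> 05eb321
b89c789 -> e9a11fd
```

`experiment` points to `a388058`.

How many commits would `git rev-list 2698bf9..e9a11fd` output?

Reachable from e9a11fd: {3667e11, 44f790f, 83b5141, bd414c6, c1f013d, d264577, e9a11fd}.
Reachable from 2698bf9: {2698bf9, c1f013d}.
In e9a11fd's history but not 2698bf9's: {3667e11, 44f790f, 83b5141, bd414c6, d264577, e9a11fd} — 6 commits.

6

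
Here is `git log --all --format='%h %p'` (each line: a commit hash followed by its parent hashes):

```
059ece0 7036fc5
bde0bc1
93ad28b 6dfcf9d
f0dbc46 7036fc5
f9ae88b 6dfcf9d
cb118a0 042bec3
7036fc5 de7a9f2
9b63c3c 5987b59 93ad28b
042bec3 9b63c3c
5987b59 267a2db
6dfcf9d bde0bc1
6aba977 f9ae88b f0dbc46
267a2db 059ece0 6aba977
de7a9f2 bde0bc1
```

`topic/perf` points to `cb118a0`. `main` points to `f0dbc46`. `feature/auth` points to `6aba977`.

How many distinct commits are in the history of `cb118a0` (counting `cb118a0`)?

Walking parent pointers from cb118a0: reachable set = {042bec3, 059ece0, 267a2db, 5987b59, 6aba977, 6dfcf9d, 7036fc5, 93ad28b, 9b63c3c, bde0bc1, cb118a0, de7a9f2, f0dbc46, f9ae88b}.
That is 14 commits.

14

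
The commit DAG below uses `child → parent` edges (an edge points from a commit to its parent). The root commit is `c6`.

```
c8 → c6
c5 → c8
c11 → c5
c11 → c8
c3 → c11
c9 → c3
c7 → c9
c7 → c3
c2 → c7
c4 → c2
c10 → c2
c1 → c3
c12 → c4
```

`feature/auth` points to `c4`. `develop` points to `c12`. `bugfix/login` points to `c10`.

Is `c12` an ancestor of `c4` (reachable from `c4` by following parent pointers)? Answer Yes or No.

Ancestors of c4: {c11, c2, c3, c4, c5, c6, c7, c8, c9}.
c12 is not in that set, so it is not an ancestor of c4.

No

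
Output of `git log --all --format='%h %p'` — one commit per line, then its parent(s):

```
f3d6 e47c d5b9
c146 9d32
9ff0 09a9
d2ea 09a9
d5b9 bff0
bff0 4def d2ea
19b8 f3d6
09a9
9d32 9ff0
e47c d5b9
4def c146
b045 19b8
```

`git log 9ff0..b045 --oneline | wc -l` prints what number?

10

Reachable from b045: {09a9, 19b8, 4def, 9d32, 9ff0, b045, bff0, c146, d2ea, d5b9, e47c, f3d6}.
Reachable from 9ff0: {09a9, 9ff0}.
In b045's history but not 9ff0's: {19b8, 4def, 9d32, b045, bff0, c146, d2ea, d5b9, e47c, f3d6} — 10 commits.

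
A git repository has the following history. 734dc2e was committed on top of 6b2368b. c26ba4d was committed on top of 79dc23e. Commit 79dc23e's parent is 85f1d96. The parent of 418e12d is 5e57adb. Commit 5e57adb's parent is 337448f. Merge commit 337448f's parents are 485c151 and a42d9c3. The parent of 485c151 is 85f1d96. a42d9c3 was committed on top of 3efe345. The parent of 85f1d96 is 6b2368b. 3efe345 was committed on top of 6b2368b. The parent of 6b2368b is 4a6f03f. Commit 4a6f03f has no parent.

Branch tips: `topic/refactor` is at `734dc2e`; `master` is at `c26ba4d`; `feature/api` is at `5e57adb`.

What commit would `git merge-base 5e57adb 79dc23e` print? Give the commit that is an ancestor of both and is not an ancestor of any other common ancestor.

Ancestors of 5e57adb: {337448f, 3efe345, 485c151, 4a6f03f, 5e57adb, 6b2368b, 85f1d96, a42d9c3}.
Ancestors of 79dc23e: {4a6f03f, 6b2368b, 79dc23e, 85f1d96}.
Common ancestors: {4a6f03f, 6b2368b, 85f1d96}.
Among these, 85f1d96 is not an ancestor of any other common ancestor — it is the merge base.

85f1d96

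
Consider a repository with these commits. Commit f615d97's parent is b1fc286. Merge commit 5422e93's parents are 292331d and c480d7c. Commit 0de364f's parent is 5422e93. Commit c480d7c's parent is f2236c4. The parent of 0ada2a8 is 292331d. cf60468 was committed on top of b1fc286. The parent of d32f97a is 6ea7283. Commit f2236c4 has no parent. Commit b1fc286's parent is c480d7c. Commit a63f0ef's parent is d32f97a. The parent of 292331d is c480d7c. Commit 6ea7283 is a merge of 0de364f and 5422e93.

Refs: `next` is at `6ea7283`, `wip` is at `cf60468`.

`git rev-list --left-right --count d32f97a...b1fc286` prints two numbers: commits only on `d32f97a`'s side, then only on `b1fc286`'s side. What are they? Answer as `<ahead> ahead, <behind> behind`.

5 ahead, 1 behind

Reachable from d32f97a: {0de364f, 292331d, 5422e93, 6ea7283, c480d7c, d32f97a, f2236c4}.
Reachable from b1fc286: {b1fc286, c480d7c, f2236c4}.
Only in d32f97a's history (ahead): {0de364f, 292331d, 5422e93, 6ea7283, d32f97a} — 5.
Only in b1fc286's history (behind): {b1fc286} — 1.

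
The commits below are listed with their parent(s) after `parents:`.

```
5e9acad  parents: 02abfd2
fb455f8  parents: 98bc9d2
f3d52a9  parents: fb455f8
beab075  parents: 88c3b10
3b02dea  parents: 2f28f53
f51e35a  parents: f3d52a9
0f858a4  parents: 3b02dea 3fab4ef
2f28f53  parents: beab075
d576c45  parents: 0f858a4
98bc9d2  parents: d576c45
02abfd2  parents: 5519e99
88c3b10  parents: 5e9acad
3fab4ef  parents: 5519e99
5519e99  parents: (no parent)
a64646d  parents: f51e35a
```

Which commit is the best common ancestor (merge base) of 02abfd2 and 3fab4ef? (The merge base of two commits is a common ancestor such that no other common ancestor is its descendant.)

5519e99

Ancestors of 02abfd2: {02abfd2, 5519e99}.
Ancestors of 3fab4ef: {3fab4ef, 5519e99}.
Common ancestors: {5519e99}.
The only common ancestor is 5519e99, so it is the merge base.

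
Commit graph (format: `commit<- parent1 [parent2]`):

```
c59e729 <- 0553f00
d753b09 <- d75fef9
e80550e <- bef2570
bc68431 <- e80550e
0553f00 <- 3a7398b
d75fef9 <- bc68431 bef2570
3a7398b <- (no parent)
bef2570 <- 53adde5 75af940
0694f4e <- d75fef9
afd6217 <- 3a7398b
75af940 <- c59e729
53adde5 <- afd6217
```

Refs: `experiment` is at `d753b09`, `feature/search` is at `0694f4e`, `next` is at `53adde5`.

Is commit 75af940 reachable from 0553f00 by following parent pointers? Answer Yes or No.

No

Ancestors of 0553f00: {0553f00, 3a7398b}.
75af940 is not in that set, so it is not an ancestor of 0553f00.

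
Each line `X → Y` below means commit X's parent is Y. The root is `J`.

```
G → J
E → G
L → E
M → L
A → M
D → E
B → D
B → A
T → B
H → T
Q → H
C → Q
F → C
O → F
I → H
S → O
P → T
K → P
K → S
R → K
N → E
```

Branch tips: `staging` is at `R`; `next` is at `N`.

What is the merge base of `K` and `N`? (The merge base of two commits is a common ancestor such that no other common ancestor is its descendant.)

E

Ancestors of K: {A, B, C, D, E, F, G, H, J, K, L, M, O, P, Q, S, T}.
Ancestors of N: {E, G, J, N}.
Common ancestors: {E, G, J}.
Among these, E is not an ancestor of any other common ancestor — it is the merge base.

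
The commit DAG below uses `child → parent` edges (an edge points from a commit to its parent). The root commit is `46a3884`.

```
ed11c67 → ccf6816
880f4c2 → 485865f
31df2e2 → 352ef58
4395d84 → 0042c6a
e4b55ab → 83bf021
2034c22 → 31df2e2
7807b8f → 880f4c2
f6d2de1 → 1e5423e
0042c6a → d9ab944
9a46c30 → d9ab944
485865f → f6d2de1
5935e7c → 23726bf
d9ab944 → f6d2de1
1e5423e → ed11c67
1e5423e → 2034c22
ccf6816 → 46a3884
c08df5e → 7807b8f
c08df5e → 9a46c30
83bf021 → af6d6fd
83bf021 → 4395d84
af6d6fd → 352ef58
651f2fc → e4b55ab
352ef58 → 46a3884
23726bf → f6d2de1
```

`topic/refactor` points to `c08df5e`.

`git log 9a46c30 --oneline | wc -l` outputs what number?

Walking parent pointers from 9a46c30: reachable set = {1e5423e, 2034c22, 31df2e2, 352ef58, 46a3884, 9a46c30, ccf6816, d9ab944, ed11c67, f6d2de1}.
That is 10 commits.

10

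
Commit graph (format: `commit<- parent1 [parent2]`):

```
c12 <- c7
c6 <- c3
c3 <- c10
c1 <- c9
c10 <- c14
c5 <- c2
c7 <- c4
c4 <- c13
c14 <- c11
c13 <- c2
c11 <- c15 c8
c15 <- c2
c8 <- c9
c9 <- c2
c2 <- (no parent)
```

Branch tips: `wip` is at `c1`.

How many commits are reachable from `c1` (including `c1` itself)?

Walking parent pointers from c1: reachable set = {c1, c2, c9}.
That is 3 commits.

3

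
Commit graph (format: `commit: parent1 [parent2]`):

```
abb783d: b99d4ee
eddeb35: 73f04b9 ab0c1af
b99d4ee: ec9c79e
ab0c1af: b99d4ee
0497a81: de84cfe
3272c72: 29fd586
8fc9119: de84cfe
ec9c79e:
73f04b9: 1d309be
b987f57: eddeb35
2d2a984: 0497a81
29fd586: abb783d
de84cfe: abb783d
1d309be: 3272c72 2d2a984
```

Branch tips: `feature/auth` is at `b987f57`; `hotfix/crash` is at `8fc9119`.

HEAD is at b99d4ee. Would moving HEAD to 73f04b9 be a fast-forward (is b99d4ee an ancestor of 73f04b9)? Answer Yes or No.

Yes

A fast-forward from b99d4ee to 73f04b9 is possible iff b99d4ee is an ancestor of 73f04b9.
Ancestors of 73f04b9: {0497a81, 1d309be, 29fd586, 2d2a984, 3272c72, 73f04b9, abb783d, b99d4ee, de84cfe, ec9c79e}.
b99d4ee is among them, so fast-forward is possible.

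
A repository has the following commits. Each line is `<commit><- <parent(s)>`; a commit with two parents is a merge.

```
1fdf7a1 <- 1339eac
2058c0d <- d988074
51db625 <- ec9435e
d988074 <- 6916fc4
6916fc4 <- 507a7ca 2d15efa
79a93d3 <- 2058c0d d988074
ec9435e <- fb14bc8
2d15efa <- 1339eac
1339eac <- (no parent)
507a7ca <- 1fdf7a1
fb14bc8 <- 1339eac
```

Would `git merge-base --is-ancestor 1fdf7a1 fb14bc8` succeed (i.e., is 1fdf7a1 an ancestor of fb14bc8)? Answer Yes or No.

Ancestors of fb14bc8: {1339eac, fb14bc8}.
1fdf7a1 is not in that set, so it is not an ancestor of fb14bc8.

No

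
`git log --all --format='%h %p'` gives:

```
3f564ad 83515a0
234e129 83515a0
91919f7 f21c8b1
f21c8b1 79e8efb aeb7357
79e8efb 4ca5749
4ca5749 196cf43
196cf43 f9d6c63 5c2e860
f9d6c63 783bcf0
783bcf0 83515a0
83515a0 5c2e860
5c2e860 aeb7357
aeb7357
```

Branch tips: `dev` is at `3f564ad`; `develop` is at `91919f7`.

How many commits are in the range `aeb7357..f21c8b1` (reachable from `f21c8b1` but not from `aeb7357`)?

Reachable from f21c8b1: {196cf43, 4ca5749, 5c2e860, 783bcf0, 79e8efb, 83515a0, aeb7357, f21c8b1, f9d6c63}.
Reachable from aeb7357: {aeb7357}.
In f21c8b1's history but not aeb7357's: {196cf43, 4ca5749, 5c2e860, 783bcf0, 79e8efb, 83515a0, f21c8b1, f9d6c63} — 8 commits.

8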